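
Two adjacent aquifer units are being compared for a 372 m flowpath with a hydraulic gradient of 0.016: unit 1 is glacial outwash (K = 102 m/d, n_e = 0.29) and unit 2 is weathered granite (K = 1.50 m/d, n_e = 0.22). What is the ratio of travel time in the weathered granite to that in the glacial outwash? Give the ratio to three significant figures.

51.6

Unit 1 (glacial outwash): v = 102×0.016/0.29 = 5.628 m/d, t = 372/5.628 = 66.10 d
Unit 2 (weathered granite): v = 1.50×0.016/0.22 = 0.1091 m/d, t = 372/0.1091 = 3410 d
t(weathered granite) / t(glacial outwash) = 3410/66.10 = 51.6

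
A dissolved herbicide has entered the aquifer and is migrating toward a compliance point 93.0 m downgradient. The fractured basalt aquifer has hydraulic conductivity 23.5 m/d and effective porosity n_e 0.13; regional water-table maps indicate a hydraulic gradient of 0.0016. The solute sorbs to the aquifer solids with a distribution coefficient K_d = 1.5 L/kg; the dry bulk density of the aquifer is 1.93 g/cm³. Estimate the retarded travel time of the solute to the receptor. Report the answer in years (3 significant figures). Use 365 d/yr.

Specific discharge q = 23.5 × 0.0016 = 0.03760 m/d
Average linear velocity = 0.03760 / 0.13 = 0.2892 m/d
Retardation R = 1 + ρ_b·K_d/n = 1 + 1.93×1.5/0.13 = 23.27
Contaminant velocity v_c = v/R = 0.2892/23.27 = 0.01243 m/d
t = L/v_c = 93.0/0.01243 = 7482 d
   = 7482/365 = 20.5 yr

20.5 years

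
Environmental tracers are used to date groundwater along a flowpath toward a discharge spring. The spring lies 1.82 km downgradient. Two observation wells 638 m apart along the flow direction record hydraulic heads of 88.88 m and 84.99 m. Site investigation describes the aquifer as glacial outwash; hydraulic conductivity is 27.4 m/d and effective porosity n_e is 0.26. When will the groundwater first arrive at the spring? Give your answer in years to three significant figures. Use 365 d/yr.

Hydraulic gradient i = (88.88 − 84.99) / 638 = 3.89 / 638 = 0.006097
Darcy flux q = K·i = 27.4 × 0.006097 = 0.1671 m/d
v_s = q/n_e = 0.1671/0.26 = 0.6425 m/d
L = 1.82 km = 1820 m
t = L / v = 1820 / 0.6425 = 2832 d
   = 2832 / 365 = 7.76 yr

7.76 years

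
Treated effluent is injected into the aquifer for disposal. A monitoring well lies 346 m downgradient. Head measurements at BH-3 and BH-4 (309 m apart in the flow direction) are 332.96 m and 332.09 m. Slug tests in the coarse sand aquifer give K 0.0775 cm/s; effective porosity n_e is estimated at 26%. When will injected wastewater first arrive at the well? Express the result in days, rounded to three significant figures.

Hydraulic gradient i = (332.96 − 332.09) / 309 = 0.87 / 309 = 0.002816
K = 0.0775 cm/s × 864 = 66.96 m/d
Specific discharge q = 66.96 × 0.002816 = 0.1885 m/d
Average linear velocity = 0.1885 / 0.26 = 0.7251 m/d
t = L / v = 346 / 0.7251 = 477.2 d

477 days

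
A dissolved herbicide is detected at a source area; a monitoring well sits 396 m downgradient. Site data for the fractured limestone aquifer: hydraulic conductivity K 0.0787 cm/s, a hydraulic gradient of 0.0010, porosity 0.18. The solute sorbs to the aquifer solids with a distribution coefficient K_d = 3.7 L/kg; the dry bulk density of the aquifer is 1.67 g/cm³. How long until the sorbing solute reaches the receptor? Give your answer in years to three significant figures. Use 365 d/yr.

101 years

K = 0.0787 cm/s × 864 = 68.00 m/d
Darcy flux q = K·i = 68.00 × 0.0010 = 0.06800 m/d
Seepage velocity v = q / n = 0.06800 / 0.18 = 0.3778 m/d
Retardation R = 1 + ρ_b·K_d/n = 1 + 1.67×3.7/0.18 = 35.33
Contaminant velocity v_c = v/R = 0.3778/35.33 = 0.01069 m/d
t = L/v_c = 396/0.01069 = 37030 d
   = 37030/365 = 101 yr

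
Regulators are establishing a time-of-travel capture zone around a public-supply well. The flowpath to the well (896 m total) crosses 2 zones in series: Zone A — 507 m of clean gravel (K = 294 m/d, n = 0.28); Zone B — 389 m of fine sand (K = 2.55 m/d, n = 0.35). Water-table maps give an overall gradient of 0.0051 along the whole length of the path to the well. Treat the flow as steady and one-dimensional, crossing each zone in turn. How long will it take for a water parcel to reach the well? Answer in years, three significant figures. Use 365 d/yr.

For zones in series the flux q is common to all zones; the equivalent conductivity is the harmonic (thickness-weighted) mean, K_eq = L_total / Σ(L_j/K_j).
Σ(L/K) = 507/294 + 389/2.55 = 1.724 + 152.5 = 154.3 d
K_eq = L_total / Σ(L/K) = 896 / 154.3 = 5.808 m/d
q = K_eq · i = 5.808 × 0.0051 = 0.02962 m/d (same in every zone)
Zone A: v = q/n = 0.02962/0.28 = 0.1058 m/d → t_A = 507/0.1058 = 4793 d
Zone B: v = q/n = 0.02962/0.35 = 0.08463 m/d → t_B = 389/0.08463 = 4597 d
Total t = 4793 + 4597 = 9389 d
   = 9389 / 365 = 25.7 yr

25.7 years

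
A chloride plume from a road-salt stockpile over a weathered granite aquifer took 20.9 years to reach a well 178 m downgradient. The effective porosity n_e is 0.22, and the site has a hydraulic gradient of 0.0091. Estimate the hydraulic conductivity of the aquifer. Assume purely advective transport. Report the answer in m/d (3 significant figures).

0.564 m/d

t = 20.9 years = 7628 d
v = L / t = 178 / 7628 = 0.02333 m/d
K = v · n / i = 0.02333 × 0.22 / 0.0091 = 0.564 m/d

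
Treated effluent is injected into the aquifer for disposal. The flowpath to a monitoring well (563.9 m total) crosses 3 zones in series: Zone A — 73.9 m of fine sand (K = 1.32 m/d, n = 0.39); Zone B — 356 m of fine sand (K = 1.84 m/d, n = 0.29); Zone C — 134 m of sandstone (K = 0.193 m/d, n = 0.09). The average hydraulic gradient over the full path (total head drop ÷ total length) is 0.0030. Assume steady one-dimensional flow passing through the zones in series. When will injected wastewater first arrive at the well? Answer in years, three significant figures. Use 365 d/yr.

220 years

For zones in series the flux q is common to all zones; the equivalent conductivity is the harmonic (thickness-weighted) mean, K_eq = L_total / Σ(L_j/K_j).
Σ(L/K) = 73.9/1.32 + 356/1.84 + 134/0.193 = 55.98 + 193.5 + 694.3 = 943.8 d
K_eq = L_total / Σ(L/K) = 563.9 / 943.8 = 0.5975 m/d
q = K_eq · i = 0.5975 × 0.0030 = 0.001793 m/d (same in every zone)
Zone A: v = q/n = 0.001793/0.39 = 0.004596 m/d → t_A = 73.9/0.004596 = 16080 d
Zone B: v = q/n = 0.001793/0.29 = 0.006181 m/d → t_B = 356/0.006181 = 57600 d
Zone C: v = q/n = 0.001793/0.09 = 0.01992 m/d → t_C = 134/0.01992 = 6728 d
Total t = 16080 + 57600 + 6728 = 80400 d
   = 80400 / 365 = 220 yr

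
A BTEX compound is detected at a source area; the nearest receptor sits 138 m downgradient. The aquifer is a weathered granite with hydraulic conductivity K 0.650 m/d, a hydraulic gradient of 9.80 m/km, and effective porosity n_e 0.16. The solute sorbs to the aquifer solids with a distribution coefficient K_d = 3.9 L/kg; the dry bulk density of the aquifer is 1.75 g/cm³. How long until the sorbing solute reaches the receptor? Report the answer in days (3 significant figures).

Darcy flux q = K·i = 0.650 × 0.0098 = 0.006370 m/d
v_s = q/n_e = 0.006370/0.16 = 0.03981 m/d
Retardation R = 1 + ρ_b·K_d/n = 1 + 1.75×3.9/0.16 = 43.66
Contaminant velocity v_c = v/R = 0.03981/43.66 = 9.120e-4 m/d
t = L/v_c = 138/9.120e-4 = 151300 d

151000 days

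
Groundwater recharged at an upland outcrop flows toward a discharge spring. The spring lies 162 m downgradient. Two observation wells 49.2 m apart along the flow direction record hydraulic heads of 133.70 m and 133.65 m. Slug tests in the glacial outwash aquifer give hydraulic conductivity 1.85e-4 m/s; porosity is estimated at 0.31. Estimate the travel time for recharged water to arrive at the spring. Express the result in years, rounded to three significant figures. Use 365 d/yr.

Hydraulic gradient i = (133.70 − 133.65) / 49.2 = 0.05 / 49.2 = 0.001016
K = 1.85e-4 m/s × 86400 s/d = 15.98 m/d
Darcy flux q = K·i = 15.98 × 0.001016 = 0.01624 m/d
v_s = q/n_e = 0.01624/0.31 = 0.05240 m/d
t = L / v = 162 / 0.05240 = 3092 d
   = 3092 / 365 = 8.47 yr

8.47 years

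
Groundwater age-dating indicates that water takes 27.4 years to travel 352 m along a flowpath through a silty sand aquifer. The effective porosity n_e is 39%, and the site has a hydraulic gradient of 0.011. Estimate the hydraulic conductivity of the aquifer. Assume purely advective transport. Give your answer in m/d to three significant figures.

1.25 m/d

t = 27.4 years = 10000 d
v = L / t = 352 / 10000 = 0.03520 m/d
K = v · n / i = 0.03520 × 0.39 / 0.011 = 1.25 m/d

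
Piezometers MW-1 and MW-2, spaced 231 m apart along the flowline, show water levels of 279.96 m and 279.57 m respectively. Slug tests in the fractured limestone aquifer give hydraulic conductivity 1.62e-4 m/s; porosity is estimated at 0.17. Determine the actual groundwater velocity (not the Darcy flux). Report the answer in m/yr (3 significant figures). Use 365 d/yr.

50.7 m/yr

Hydraulic gradient i = (279.96 − 279.57) / 231 = 0.39 / 231 = 0.001688
K = 1.62e-4 m/s × 86400 s/d = 14.00 m/d
Darcy flux q = K·i = 14.00 × 0.001688 = 0.02363 m/d
Seepage velocity v = q / n = 0.02363 / 0.17 = 0.1390 m/d
   = 0.1390 × 365 = 50.7 m/yr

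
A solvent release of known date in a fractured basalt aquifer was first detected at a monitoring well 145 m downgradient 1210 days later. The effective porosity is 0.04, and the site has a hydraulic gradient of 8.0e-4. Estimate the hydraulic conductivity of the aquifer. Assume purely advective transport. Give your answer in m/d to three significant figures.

v = L / t = 145 / 1210 = 0.1198 m/d
K = v · n / i = 0.1198 × 0.04 / 8.0e-4 = 5.99 m/d

5.99 m/d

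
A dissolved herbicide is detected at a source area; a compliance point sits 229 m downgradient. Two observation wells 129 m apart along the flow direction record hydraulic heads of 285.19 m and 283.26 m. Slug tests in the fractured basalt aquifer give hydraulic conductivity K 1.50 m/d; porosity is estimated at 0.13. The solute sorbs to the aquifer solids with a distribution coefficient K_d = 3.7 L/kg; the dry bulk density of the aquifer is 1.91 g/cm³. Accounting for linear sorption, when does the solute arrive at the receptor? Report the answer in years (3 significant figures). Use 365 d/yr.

Hydraulic gradient i = (285.19 − 283.26) / 129 = 1.93 / 129 = 0.01496
q = Ki = 1.50 × 0.01496 = 0.02244 m/d
v = Ki/n = 1.50·0.01496/0.13 = 0.1726 m/d
Retardation R = 1 + ρ_b·K_d/n = 1 + 1.91×3.7/0.13 = 55.36
Contaminant velocity v_c = v/R = 0.1726/55.36 = 0.003118 m/d
t = L/v_c = 229/0.003118 = 73440 d
   = 73440/365 = 201 yr

201 years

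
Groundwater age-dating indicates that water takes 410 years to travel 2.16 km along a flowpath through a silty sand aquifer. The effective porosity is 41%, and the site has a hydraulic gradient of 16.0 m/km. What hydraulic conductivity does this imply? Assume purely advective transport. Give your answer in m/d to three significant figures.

0.370 m/d

t = 410 years = 149700 d
L = 2.16 km = 2160 m
v = L / t = 2160 / 149700 = 0.01443 m/d
K = v · n / i = 0.01443 × 0.41 / 0.016 = 0.370 m/d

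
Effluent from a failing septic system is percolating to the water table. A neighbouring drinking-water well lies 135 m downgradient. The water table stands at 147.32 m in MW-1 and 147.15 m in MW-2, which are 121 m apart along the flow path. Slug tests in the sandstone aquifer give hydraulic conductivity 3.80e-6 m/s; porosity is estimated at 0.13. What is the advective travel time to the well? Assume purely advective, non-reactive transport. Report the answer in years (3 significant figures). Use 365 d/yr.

104 years

Hydraulic gradient i = (147.32 − 147.15) / 121 = 0.17 / 121 = 0.001405
K = 3.80e-6 m/s × 86400 s/d = 0.3283 m/d
Darcy flux q = K·i = 0.3283 × 0.001405 = 4.613e-4 m/d
Seepage velocity v = q / n = 4.613e-4 / 0.13 = 0.003548 m/d
t = L / v = 135 / 0.003548 = 38050 d
   = 38050 / 365 = 104 yr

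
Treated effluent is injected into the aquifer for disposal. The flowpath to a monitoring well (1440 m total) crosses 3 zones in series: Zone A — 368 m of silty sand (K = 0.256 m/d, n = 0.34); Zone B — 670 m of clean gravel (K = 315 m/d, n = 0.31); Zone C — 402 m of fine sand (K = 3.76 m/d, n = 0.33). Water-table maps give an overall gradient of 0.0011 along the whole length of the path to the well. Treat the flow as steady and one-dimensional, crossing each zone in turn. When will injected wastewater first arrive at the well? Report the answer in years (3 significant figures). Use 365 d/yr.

1250 years

Steady 1-D flow in series ⇒ the Darcy flux q is identical in every zone and the zone head losses add (resistances L/K in series).
Σ(L/K) = 368/0.256 + 670/315 + 402/3.76 = 1438 + 2.127 + 106.9 = 1547 d
K_eq = L_total / Σ(L/K) = 1440 / 1547 = 0.9311 m/d
q = K_eq · i = 0.9311 × 0.0011 = 0.001024 m/d (same in every zone)
Zone A: v = q/n = 0.001024/0.34 = 0.003012 m/d → t_A = 368/0.003012 = 122200 d
Zone B: v = q/n = 0.001024/0.31 = 0.003304 m/d → t_B = 670/0.003304 = 202800 d
Zone C: v = q/n = 0.001024/0.33 = 0.003104 m/d → t_C = 402/0.003104 = 129500 d
Total t = 122200 + 202800 + 129500 = 454500 d
   = 454500 / 365 = 1250 yr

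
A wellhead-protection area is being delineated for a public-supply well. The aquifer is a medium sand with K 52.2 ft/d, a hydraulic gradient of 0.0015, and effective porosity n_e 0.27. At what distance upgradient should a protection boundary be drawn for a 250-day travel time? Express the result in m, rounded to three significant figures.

K = 52.2 ft/d × 0.3048 = 15.91 m/d
q = Ki = 15.91 × 0.0015 = 0.02387 m/d
v = Ki/n = 15.91·0.0015/0.27 = 0.08839 m/d
L = v × T = 0.08839 × 250 = 22.10 m

22.1 m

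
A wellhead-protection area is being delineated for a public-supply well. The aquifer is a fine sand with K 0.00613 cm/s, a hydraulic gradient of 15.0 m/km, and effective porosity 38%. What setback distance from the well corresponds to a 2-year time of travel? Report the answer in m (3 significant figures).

153 m

K = 0.00613 cm/s × 864 = 5.296 m/d
Darcy flux q = K·i = 5.296 × 0.015 = 0.07944 m/d
v = Ki/n = 5.296·0.015/0.38 = 0.2091 m/d
T = 2 yr × 365 = 730 d
L = v × T = 0.2091 × 730 = 152.6 m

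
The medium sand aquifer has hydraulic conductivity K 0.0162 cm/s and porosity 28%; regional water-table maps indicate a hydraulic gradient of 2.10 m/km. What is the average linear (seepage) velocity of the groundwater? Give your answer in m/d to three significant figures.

K = 0.0162 cm/s × 864 = 14.00 m/d
Darcy flux q = K·i = 14.00 × 0.0021 = 0.02939 m/d
v_s = q/n_e = 0.02939/0.28 = 0.1050 m/d

0.105 m/d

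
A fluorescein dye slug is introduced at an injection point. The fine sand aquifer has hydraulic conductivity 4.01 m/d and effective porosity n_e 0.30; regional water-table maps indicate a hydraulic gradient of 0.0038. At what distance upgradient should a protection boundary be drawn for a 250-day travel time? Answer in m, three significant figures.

12.7 m

Darcy flux q = K·i = 4.01 × 0.0038 = 0.01524 m/d
v = Ki/n = 4.01·0.0038/0.30 = 0.05079 m/d
L = v × T = 0.05079 × 250 = 12.70 m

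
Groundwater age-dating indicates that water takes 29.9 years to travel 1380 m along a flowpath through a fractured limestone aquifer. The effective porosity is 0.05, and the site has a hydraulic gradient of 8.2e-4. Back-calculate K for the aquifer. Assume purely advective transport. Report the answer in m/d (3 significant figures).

t = 29.9 years = 10910 d
v = L / t = 1380 / 10910 = 0.1264 m/d
K = v · n / i = 0.1264 × 0.05 / 8.2e-4 = 7.71 m/d

7.71 m/d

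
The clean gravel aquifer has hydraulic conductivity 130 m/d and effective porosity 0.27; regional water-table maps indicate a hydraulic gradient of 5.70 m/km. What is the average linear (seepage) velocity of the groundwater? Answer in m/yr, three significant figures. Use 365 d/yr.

Specific discharge q = 130 × 0.0057 = 0.7410 m/d
Average linear velocity = 0.7410 / 0.27 = 2.744 m/d
   = 2.744 × 365 = 1000 m/yr

1000 m/yr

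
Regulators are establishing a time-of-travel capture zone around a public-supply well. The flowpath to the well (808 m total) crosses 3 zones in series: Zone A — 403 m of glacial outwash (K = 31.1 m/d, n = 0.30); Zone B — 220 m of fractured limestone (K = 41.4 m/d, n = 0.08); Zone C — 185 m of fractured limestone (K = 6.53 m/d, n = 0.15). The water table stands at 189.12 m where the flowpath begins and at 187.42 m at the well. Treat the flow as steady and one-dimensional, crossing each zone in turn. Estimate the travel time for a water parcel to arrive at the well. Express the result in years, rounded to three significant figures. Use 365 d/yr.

12.5 years

Total head drop ΔH = 189.12 − 187.42 = 1.70 m
Continuity: the same q passes through each zone, so ΔH = q·Σ(L_j/K_j) — the zones act as resistances in series.
Σ(L/K) = 403/31.1 + 220/41.4 + 185/6.53 = 12.96 + 5.314 + 28.33 = 46.60 d
q = ΔH / Σ(L/K) = 1.70 / 46.60 = 0.03648 m/d (same in every zone)
Zone A: v = q/n = 0.03648/0.30 = 0.1216 m/d → t_A = 403/0.1216 = 3314 d
Zone B: v = q/n = 0.03648/0.08 = 0.4560 m/d → t_B = 220/0.4560 = 482.5 d
Zone C: v = q/n = 0.03648/0.15 = 0.2432 m/d → t_C = 185/0.2432 = 760.7 d
Total t = 3314 + 482.5 + 760.7 = 4557 d
   = 4557 / 365 = 12.5 yr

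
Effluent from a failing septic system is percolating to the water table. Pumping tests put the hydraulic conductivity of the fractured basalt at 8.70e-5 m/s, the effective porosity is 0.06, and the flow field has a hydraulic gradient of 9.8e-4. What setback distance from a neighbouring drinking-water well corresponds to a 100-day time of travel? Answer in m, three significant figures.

K = 8.70e-5 m/s × 86400 s/d = 7.517 m/d
q = Ki = 7.517 × 9.8e-4 = 0.007366 m/d
v = Ki/n = 7.517·9.8e-4/0.06 = 0.1228 m/d
L = v × T = 0.1228 × 100 = 12.28 m

12.3 m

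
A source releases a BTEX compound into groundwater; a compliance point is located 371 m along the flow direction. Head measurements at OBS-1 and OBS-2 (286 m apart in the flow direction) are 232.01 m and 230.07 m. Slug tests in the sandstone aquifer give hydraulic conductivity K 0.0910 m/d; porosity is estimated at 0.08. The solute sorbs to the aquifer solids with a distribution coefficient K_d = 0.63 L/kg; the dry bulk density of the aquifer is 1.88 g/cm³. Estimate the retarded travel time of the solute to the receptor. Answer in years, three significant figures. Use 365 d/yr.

2080 years

Hydraulic gradient i = (232.01 − 230.07) / 286 = 1.94 / 286 = 0.006783
Darcy flux q = K·i = 0.0910 × 0.006783 = 6.173e-4 m/d
Seepage velocity v = q / n = 6.173e-4 / 0.08 = 0.007716 m/d
Retardation R = 1 + ρ_b·K_d/n = 1 + 1.88×0.63/0.08 = 15.80
Contaminant velocity v_c = v/R = 0.007716/15.80 = 4.882e-4 m/d
t = L/v_c = 371/4.882e-4 = 759900 d
   = 759900/365 = 2080 yr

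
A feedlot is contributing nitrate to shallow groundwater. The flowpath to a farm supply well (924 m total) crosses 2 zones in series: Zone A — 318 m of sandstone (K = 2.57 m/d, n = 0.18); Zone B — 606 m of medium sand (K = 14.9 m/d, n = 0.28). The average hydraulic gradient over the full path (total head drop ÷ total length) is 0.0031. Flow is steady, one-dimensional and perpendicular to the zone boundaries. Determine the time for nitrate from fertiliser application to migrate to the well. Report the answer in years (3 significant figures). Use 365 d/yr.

35.7 years

Steady 1-D flow in series ⇒ the Darcy flux q is identical in every zone and the zone head losses add (resistances L/K in series).
Σ(L/K) = 318/2.57 + 606/14.9 = 123.7 + 40.67 = 164.4 d
K_eq = L_total / Σ(L/K) = 924 / 164.4 = 5.620 m/d
q = K_eq · i = 5.620 × 0.0031 = 0.01742 m/d (same in every zone)
Zone A: v = q/n = 0.01742/0.18 = 0.09679 m/d → t_A = 318/0.09679 = 3285 d
Zone B: v = q/n = 0.01742/0.28 = 0.06222 m/d → t_B = 606/0.06222 = 9739 d
Total t = 3285 + 9739 = 13020 d
   = 13020 / 365 = 35.7 yr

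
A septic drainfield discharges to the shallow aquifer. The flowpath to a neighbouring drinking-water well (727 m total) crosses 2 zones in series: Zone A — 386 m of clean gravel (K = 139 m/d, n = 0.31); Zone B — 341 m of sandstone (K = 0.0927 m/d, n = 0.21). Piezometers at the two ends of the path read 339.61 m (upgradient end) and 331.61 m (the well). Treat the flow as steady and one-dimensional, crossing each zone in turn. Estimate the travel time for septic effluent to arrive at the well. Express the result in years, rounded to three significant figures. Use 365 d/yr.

Total head drop ΔH = 339.61 − 331.61 = 8.00 m
Continuity: the same q passes through each zone, so ΔH = q·Σ(L_j/K_j) — the zones act as resistances in series.
Σ(L/K) = 386/139 + 341/0.0927 = 2.777 + 3679 = 3681 d
q = ΔH / Σ(L/K) = 8.00 / 3681 = 0.002173 m/d (same in every zone)
Zone A: v = q/n = 0.002173/0.31 = 0.007010 m/d → t_A = 386/0.007010 = 55060 d
Zone B: v = q/n = 0.002173/0.21 = 0.01035 m/d → t_B = 341/0.01035 = 32950 d
Total t = 55060 + 32950 = 88020 d
   = 88020 / 365 = 241 yr

241 years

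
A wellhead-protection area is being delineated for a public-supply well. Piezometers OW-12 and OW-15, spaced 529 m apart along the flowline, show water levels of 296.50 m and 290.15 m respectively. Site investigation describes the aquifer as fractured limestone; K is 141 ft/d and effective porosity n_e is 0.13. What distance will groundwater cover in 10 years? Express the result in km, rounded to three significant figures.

14.5 km

Hydraulic gradient i = (296.50 − 290.15) / 529 = 6.35 / 529 = 0.01200
K = 141 ft/d × 0.3048 = 42.98 m/d
Darcy flux q = K·i = 42.98 × 0.01200 = 0.5159 m/d
v = Ki/n = 42.98·0.01200/0.13 = 3.968 m/d
T = 10 yr × 365 = 3650 d
L = v × T = 3.968 × 3650 = 14480 m
   = 14.5 km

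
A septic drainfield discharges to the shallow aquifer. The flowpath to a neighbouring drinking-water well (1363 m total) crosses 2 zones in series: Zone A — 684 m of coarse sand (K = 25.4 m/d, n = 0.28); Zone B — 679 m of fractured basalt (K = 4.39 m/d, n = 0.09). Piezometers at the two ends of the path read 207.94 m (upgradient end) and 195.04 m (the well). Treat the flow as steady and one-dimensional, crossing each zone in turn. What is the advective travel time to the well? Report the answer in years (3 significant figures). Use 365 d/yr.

9.74 years

Total head drop ΔH = 207.94 − 195.04 = 12.90 m
Steady 1-D flow in series ⇒ the Darcy flux q is identical in every zone and the zone head losses add (resistances L/K in series).
Σ(L/K) = 684/25.4 + 679/4.39 = 26.93 + 154.7 = 181.6 d
q = ΔH / Σ(L/K) = 12.90 / 181.6 = 0.07104 m/d (same in every zone)
Zone A: v = q/n = 0.07104/0.28 = 0.2537 m/d → t_A = 684/0.2537 = 2696 d
Zone B: v = q/n = 0.07104/0.09 = 0.7893 m/d → t_B = 679/0.7893 = 860.3 d
Total t = 2696 + 860.3 = 3556 d
   = 3556 / 365 = 9.74 yr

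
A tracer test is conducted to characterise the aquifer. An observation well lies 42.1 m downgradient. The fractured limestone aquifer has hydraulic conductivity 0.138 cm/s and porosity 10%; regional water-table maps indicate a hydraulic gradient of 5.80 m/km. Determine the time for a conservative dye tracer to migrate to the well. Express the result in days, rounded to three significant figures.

K = 0.138 cm/s × 864 = 119.2 m/d
q = Ki = 119.2 × 0.0058 = 0.6915 m/d
v_s = q/n_e = 0.6915/0.10 = 6.915 m/d
t = L / v = 42.1 / 6.915 = 6.088 d

6.09 days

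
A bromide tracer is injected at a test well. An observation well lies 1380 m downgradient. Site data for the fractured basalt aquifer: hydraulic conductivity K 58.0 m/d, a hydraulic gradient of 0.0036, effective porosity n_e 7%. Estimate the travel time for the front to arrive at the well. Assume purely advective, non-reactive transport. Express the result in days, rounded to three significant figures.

Specific discharge q = 58.0 × 0.0036 = 0.2088 m/d
v_s = q/n_e = 0.2088/0.07 = 2.983 m/d
t = L / v = 1380 / 2.983 = 462.6 d

463 days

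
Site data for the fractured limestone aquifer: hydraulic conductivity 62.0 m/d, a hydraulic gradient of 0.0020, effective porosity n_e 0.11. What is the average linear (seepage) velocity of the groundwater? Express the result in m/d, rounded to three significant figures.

1.13 m/d

Specific discharge q = 62.0 × 0.0020 = 0.1240 m/d
Seepage velocity v = q / n = 0.1240 / 0.11 = 1.127 m/d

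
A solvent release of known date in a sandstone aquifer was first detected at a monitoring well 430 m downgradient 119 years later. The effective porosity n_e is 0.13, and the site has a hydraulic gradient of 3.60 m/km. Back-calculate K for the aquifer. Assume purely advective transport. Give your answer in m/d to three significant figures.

t = 119 years = 43440 d
v = L / t = 430 / 43440 = 0.009900 m/d
K = v · n / i = 0.009900 × 0.13 / 0.0036 = 0.357 m/d

0.357 m/d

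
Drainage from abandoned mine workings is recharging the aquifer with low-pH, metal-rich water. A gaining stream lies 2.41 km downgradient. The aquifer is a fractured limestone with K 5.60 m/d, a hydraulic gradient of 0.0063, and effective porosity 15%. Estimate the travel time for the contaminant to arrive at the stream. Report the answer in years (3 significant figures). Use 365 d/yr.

q = Ki = 5.60 × 0.0063 = 0.03528 m/d
Seepage velocity v = q / n = 0.03528 / 0.15 = 0.2352 m/d
L = 2.41 km = 2410 m
t = L / v = 2410 / 0.2352 = 10250 d
   = 10250 / 365 = 28.1 yr

28.1 years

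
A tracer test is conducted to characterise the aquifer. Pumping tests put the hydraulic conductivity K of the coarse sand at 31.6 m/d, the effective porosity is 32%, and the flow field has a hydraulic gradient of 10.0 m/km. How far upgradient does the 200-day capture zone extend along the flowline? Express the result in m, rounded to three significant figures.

q = Ki = 31.6 × 0.010 = 0.3160 m/d
v = Ki/n = 31.6·0.010/0.32 = 0.9875 m/d
L = v × T = 0.9875 × 200 = 197.5 m

198 m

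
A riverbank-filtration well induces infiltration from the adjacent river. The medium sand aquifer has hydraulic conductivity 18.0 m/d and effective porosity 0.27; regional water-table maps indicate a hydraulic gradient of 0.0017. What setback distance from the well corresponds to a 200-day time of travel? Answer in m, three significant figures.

Darcy flux q = K·i = 18.0 × 0.0017 = 0.03060 m/d
Average linear velocity = 0.03060 / 0.27 = 0.1133 m/d
L = v × T = 0.1133 × 200 = 22.67 m

22.7 m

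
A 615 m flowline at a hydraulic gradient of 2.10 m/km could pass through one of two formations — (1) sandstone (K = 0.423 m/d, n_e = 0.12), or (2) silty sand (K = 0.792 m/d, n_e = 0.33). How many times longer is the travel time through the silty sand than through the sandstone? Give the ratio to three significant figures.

1.47

Unit 1 (sandstone): v = 0.423×0.0021/0.12 = 0.007403 m/d, t = 615/0.007403 = 83080 d
Unit 2 (silty sand): v = 0.792×0.0021/0.33 = 0.005040 m/d, t = 615/0.005040 = 122000 d
t(silty sand) / t(sandstone) = 122000/83080 = 1.47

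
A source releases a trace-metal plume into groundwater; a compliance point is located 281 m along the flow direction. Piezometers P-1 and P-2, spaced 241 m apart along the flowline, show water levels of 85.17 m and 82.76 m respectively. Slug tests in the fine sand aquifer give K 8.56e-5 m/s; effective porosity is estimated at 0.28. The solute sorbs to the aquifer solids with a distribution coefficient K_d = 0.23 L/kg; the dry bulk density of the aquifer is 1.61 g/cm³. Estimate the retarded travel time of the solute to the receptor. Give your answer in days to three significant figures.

2470 days

Hydraulic gradient i = (85.17 − 82.76) / 241 = 2.41 / 241 = 0.01000
K = 8.56e-5 m/s × 86400 s/d = 7.396 m/d
Darcy flux q = K·i = 7.396 × 0.01000 = 0.07396 m/d
Average linear velocity = 0.07396 / 0.28 = 0.2641 m/d
Retardation R = 1 + ρ_b·K_d/n = 1 + 1.61×0.23/0.28 = 2.323
Contaminant velocity v_c = v/R = 0.2641/2.323 = 0.1137 m/d
t = L/v_c = 281/0.1137 = 2471 d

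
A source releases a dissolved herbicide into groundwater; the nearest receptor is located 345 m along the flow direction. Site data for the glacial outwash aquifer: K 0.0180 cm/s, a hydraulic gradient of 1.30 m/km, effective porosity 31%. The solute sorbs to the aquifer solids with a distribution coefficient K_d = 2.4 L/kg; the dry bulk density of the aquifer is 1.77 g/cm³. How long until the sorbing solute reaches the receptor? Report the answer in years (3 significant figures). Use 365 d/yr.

K = 0.0180 cm/s × 864 = 15.55 m/d
Specific discharge q = 15.55 × 0.0013 = 0.02022 m/d
v = Ki/n = 15.55·0.0013/0.31 = 0.06522 m/d
Retardation R = 1 + ρ_b·K_d/n = 1 + 1.77×2.4/0.31 = 14.70
Contaminant velocity v_c = v/R = 0.06522/14.70 = 0.004436 m/d
t = L/v_c = 345/0.004436 = 77780 d
   = 77780/365 = 213 yr

213 years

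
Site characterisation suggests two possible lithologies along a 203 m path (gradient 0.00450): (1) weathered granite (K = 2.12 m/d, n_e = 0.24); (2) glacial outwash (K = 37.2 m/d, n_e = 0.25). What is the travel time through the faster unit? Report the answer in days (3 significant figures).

Unit 1 (weathered granite): v = 2.12×0.0045/0.24 = 0.03975 m/d, t = 203/0.03975 = 5107 d
Unit 2 (glacial outwash): v = 37.2×0.0045/0.25 = 0.6696 m/d, t = 203/0.6696 = 303.2 d
Faster unit: t = 303 d

303 days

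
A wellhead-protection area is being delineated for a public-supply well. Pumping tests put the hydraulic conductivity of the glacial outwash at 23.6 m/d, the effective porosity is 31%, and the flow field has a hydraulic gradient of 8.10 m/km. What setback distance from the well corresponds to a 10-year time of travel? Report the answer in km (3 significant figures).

Darcy flux q = K·i = 23.6 × 0.0081 = 0.1912 m/d
Average linear velocity = 0.1912 / 0.31 = 0.6166 m/d
T = 10 yr × 365 = 3650 d
L = v × T = 0.6166 × 3650 = 2251 m
   = 2.25 km

2.25 km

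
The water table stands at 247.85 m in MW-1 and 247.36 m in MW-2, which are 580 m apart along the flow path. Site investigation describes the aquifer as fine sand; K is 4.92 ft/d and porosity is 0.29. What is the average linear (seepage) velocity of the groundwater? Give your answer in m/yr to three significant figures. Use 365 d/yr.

Hydraulic gradient i = (247.85 − 247.36) / 580 = 0.49 / 580 = 8.448e-4
K = 4.92 ft/d × 0.3048 = 1.500 m/d
Specific discharge q = 1.500 × 8.448e-4 = 0.001267 m/d
v_s = q/n_e = 0.001267/0.29 = 0.004369 m/d
   = 0.004369 × 365 = 1.59 m/yr

1.59 m/yr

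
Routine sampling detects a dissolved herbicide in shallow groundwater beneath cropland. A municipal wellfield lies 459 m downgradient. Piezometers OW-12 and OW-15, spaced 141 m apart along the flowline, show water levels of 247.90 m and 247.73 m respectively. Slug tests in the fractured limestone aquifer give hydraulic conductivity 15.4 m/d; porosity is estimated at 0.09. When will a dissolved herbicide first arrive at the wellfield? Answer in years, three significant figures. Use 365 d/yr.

6.10 years

Hydraulic gradient i = (247.90 − 247.73) / 141 = 0.17 / 141 = 0.001206
Darcy flux q = K·i = 15.4 × 0.001206 = 0.01857 m/d
v = Ki/n = 15.4·0.001206/0.09 = 0.2063 m/d
t = L / v = 459 / 0.2063 = 2225 d
   = 2225 / 365 = 6.10 yr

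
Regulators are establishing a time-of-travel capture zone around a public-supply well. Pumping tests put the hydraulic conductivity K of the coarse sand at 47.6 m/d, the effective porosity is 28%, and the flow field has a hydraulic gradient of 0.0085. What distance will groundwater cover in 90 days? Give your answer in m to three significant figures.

Darcy flux q = K·i = 47.6 × 0.0085 = 0.4046 m/d
v_s = q/n_e = 0.4046/0.28 = 1.445 m/d
L = v × T = 1.445 × 90 = 130.0 m

130 m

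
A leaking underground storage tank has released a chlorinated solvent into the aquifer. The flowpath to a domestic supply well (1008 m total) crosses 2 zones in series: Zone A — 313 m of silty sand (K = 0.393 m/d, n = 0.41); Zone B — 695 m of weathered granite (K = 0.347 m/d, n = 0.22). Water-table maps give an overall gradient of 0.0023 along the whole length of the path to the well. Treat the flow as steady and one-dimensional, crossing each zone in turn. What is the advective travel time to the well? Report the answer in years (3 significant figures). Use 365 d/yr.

For zones in series the flux q is common to all zones; the equivalent conductivity is the harmonic (thickness-weighted) mean, K_eq = L_total / Σ(L_j/K_j).
Σ(L/K) = 313/0.393 + 695/0.347 = 796.4 + 2003 = 2799 d
K_eq = L_total / Σ(L/K) = 1008 / 2799 = 0.3601 m/d
q = K_eq · i = 0.3601 × 0.0023 = 8.282e-4 m/d (same in every zone)
Zone A: v = q/n = 8.282e-4/0.41 = 0.002020 m/d → t_A = 313/0.002020 = 155000 d
Zone B: v = q/n = 8.282e-4/0.22 = 0.003765 m/d → t_B = 695/0.003765 = 184600 d
Total t = 155000 + 184600 = 339600 d
   = 339600 / 365 = 930 yr

930 years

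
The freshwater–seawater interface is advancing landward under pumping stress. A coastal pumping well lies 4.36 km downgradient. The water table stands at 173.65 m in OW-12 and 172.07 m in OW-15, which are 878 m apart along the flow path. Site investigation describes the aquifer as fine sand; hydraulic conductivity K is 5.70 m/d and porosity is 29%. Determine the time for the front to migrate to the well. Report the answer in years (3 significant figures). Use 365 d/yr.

Hydraulic gradient i = (173.65 − 172.07) / 878 = 1.58 / 878 = 0.001800
q = Ki = 5.70 × 0.001800 = 0.01026 m/d
Seepage velocity v = q / n = 0.01026 / 0.29 = 0.03537 m/d
L = 4.36 km = 4360 m
t = L / v = 4360 / 0.03537 = 123300 d
   = 123300 / 365 = 338 yr

338 years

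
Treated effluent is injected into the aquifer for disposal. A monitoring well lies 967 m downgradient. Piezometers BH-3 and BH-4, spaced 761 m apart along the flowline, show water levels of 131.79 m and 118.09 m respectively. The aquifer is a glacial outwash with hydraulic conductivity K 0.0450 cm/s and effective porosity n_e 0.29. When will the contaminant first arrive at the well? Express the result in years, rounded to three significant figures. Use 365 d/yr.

Hydraulic gradient i = (131.79 − 118.09) / 761 = 13.70 / 761 = 0.01800
K = 0.0450 cm/s × 864 = 38.88 m/d
q = Ki = 38.88 × 0.01800 = 0.6999 m/d
Average linear velocity = 0.6999 / 0.29 = 2.414 m/d
t = L / v = 967 / 2.414 = 400.6 d
   = 400.6 / 365 = 1.10 yr

1.10 years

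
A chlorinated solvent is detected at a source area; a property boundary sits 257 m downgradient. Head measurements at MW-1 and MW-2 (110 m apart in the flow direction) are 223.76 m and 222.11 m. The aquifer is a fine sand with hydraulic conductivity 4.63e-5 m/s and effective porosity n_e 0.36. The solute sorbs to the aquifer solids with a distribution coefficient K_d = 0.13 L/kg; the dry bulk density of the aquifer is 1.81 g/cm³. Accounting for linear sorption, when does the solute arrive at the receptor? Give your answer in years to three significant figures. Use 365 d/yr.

6.99 years

Hydraulic gradient i = (223.76 − 222.11) / 110 = 1.65 / 110 = 0.01500
K = 4.63e-5 m/s × 86400 s/d = 4.000 m/d
Specific discharge q = 4.000 × 0.01500 = 0.06000 m/d
Average linear velocity = 0.06000 / 0.36 = 0.1667 m/d
Retardation R = 1 + ρ_b·K_d/n = 1 + 1.81×0.13/0.36 = 1.654
Contaminant velocity v_c = v/R = 0.1667/1.654 = 0.1008 m/d
t = L/v_c = 257/0.1008 = 2550 d
   = 2550/365 = 6.99 yr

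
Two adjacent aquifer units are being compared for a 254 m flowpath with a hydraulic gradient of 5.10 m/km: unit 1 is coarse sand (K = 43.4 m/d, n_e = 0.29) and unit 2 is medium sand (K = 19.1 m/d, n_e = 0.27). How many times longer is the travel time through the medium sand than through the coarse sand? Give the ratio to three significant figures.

2.12

Unit 1 (coarse sand): v = 43.4×0.0051/0.29 = 0.7632 m/d, t = 254/0.7632 = 332.8 d
Unit 2 (medium sand): v = 19.1×0.0051/0.27 = 0.3608 m/d, t = 254/0.3608 = 704.0 d
t(medium sand) / t(coarse sand) = 704.0/332.8 = 2.12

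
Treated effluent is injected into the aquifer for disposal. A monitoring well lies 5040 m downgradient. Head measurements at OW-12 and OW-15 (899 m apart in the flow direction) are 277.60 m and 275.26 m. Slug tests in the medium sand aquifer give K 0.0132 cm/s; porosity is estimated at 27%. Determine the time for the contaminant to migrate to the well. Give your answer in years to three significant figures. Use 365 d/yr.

126 years

Hydraulic gradient i = (277.60 − 275.26) / 899 = 2.34 / 899 = 0.002603
K = 0.0132 cm/s × 864 = 11.40 m/d
Darcy flux q = K·i = 11.40 × 0.002603 = 0.02969 m/d
v = Ki/n = 11.40·0.002603/0.27 = 0.1099 m/d
t = L / v = 5040 / 0.1099 = 45840 d
   = 45840 / 365 = 126 yr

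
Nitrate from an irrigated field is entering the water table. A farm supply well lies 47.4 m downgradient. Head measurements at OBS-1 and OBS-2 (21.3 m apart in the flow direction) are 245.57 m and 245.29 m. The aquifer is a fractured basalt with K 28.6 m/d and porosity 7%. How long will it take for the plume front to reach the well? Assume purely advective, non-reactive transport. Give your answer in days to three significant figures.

Hydraulic gradient i = (245.57 − 245.29) / 21.3 = 0.28 / 21.3 = 0.01315
q = Ki = 28.6 × 0.01315 = 0.3760 m/d
v = Ki/n = 28.6·0.01315/0.07 = 5.371 m/d
t = L / v = 47.4 / 5.371 = 8.825 d

8.83 days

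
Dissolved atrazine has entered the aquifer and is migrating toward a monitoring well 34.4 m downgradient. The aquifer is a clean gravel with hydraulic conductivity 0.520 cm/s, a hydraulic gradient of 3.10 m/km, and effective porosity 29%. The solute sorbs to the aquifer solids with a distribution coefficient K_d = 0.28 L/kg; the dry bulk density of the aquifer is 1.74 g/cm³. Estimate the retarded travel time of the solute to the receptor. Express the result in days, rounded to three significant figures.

19.2 days

K = 0.520 cm/s × 864 = 449.3 m/d
q = Ki = 449.3 × 0.0031 = 1.393 m/d
v_s = q/n_e = 1.393/0.29 = 4.803 m/d
Retardation R = 1 + ρ_b·K_d/n = 1 + 1.74×0.28/0.29 = 2.680
Contaminant velocity v_c = v/R = 4.803/2.680 = 1.792 m/d
t = L/v_c = 34.4/1.792 = 19.20 d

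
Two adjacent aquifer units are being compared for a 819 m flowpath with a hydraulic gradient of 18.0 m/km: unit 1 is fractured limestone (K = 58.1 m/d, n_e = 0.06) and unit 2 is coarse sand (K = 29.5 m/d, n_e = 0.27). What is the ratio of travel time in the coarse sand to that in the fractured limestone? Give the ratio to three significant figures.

8.86

Unit 1 (fractured limestone): v = 58.1×0.018/0.06 = 17.43 m/d, t = 819/17.43 = 46.99 d
Unit 2 (coarse sand): v = 29.5×0.018/0.27 = 1.967 m/d, t = 819/1.967 = 416.4 d
t(coarse sand) / t(fractured limestone) = 416.4/46.99 = 8.86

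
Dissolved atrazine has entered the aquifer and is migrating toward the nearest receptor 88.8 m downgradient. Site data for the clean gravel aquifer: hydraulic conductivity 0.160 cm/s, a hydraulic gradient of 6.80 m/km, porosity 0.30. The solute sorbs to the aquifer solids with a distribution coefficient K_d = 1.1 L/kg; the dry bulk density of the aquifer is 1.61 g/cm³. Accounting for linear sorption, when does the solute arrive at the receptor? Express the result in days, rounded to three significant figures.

196 days

K = 0.160 cm/s × 864 = 138.2 m/d
q = Ki = 138.2 × 0.0068 = 0.9400 m/d
v = Ki/n = 138.2·0.0068/0.30 = 3.133 m/d
Retardation R = 1 + ρ_b·K_d/n = 1 + 1.61×1.1/0.30 = 6.903
Contaminant velocity v_c = v/R = 3.133/6.903 = 0.4539 m/d
t = L/v_c = 88.8/0.4539 = 195.6 d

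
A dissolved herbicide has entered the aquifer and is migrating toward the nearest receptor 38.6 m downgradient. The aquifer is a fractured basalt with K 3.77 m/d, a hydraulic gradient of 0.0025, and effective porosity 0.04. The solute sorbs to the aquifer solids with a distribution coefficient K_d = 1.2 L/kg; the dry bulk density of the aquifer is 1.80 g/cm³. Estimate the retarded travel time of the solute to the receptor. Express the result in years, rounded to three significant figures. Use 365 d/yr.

Specific discharge q = 3.77 × 0.0025 = 0.009425 m/d
Average linear velocity = 0.009425 / 0.04 = 0.2356 m/d
Retardation R = 1 + ρ_b·K_d/n = 1 + 1.80×1.2/0.04 = 55.00
Contaminant velocity v_c = v/R = 0.2356/55.00 = 0.004284 m/d
t = L/v_c = 38.6/0.004284 = 9010 d
   = 9010/365 = 24.7 yr

24.7 years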